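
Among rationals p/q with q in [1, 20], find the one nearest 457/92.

99/20

Expand x = 457/92 as a continued fraction with the Euclidean algorithm:
  457 = 4*92 + 89, so a_0 = 4.
  92 = 1*89 + 3, so a_1 = 1.
  89 = 29*3 + 2, so a_2 = 29.
  3 = 1*2 + 1, so a_3 = 1.
  2 = 2*1 + 0, so a_4 = 2.
so x = [4; 1, 29, 1, 2].
Convergents (p_i = a_i*p_{i-1} + p_{i-2}, q_i = a_i*q_{i-1} + q_{i-2} with p_{-2}=0, p_{-1}=1, q_{-2}=1, q_{-1}=0), until the denominator exceeds 20:
  i=0: a_0=4, p_0 = 4*1 + 0 = 4, q_0 = 4*0 + 1 = 1.
  i=1: a_1=1, p_1 = 1*4 + 1 = 5, q_1 = 1*1 + 0 = 1.
  i=2: a_2=29, p_2 = 29*5 + 4 = 149, q_2 = 29*1 + 1 = 30.
q_2 = 30 > 20, so the last convergent with denominator <= 20 is p_1/q_1 = 5/1.
The closest fraction with denominator <= 20 is either p_1/q_1 or the intermediate fraction (k*p_1 + p_0)/(k*q_1 + q_0) with the largest k >= 1 whose denominator stays <= 20; these approach x as k grows, and every other convergent or intermediate fraction in range is farther away.
Largest k: floor((20 - q_0)/q_1) = floor((20 - 1)/1) = 19.
That gives (19*5 + 4)/(19*1 + 1) = 99/20.
Compare the errors: |x - 5/1| = |457*1 - 5*92|/(92*1) = 3/92, and |x - 99/20| = |457*20 - 99*92|/(92*20) = 32/1840.
Cross-multiplying, 32*92 = 2944 < 5520 = 3*1840, so 32/1840 is smaller: the intermediate fraction 99/20 is closer to x than 5/1.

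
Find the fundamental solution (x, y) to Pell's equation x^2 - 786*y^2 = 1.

(x, y) = (785, 28)

First expand sqrt(786) as a continued fraction. With x_i = (sqrt(786) + m_i)/d_i and (m_0, d_0) = (0, 1): a_0 = floor(sqrt(786)) = 28, since 28^2 = 784 <= 786 < 841 = 29^2.
Iterate m_{i+1} = d_i*a_i - m_i, d_{i+1} = (786 - m_{i+1}^2)/d_i, a_{i+1} = floor((a_0 + m_{i+1})/d_{i+1}):
  m_1 = 1*28 - 0 = 28, d_1 = (786 - 28^2)/1 = 2/1 = 2, a_1 = floor((28 + 28)/2) = 28.
  m_2 = 2*28 - 28 = 28, d_2 = (786 - 28^2)/2 = 2/2 = 1, a_2 = floor((28 + 28)/1) = 56.
  m_3 = 1*56 - 28 = 28, d_3 = (786 - 28^2)/1 = 2/1 = 2: (m_3, d_3) = (m_1, d_1) = (28, 2), so from here the quotients repeat a_1, a_2; the period length is 2.
So sqrt(786) = [28; (28, 56)] with period length k = 2.
k is even, so the fundamental solution of x^2 - 786y^2 = 1 is (p_{k-1}, q_{k-1}) = (p_1, q_1); compute convergents through index 1.
Convergents (p_i = a_i*p_{i-1} + p_{i-2}, q_i = a_i*q_{i-1} + q_{i-2} with p_{-2}=0, p_{-1}=1, q_{-2}=1, q_{-1}=0):
  i=0: a_0=28, p_0 = 28*1 + 0 = 28, q_0 = 28*0 + 1 = 1.
  i=1: a_1=28, p_1 = 28*28 + 1 = 785, q_1 = 28*1 + 0 = 28.
Check: 785^2 - 786*28^2 = 616225 - 616224 = 1, so (x, y) = (785, 28) solves the equation, and by the theorem it is the least positive solution.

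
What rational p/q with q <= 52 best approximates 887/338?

21/8

Expand x = 887/338 as a continued fraction with the Euclidean algorithm:
  887 = 2*338 + 211, so a_0 = 2.
  338 = 1*211 + 127, so a_1 = 1.
  211 = 1*127 + 84, so a_2 = 1.
  127 = 1*84 + 43, so a_3 = 1.
  84 = 1*43 + 41, so a_4 = 1.
  43 = 1*41 + 2, so a_5 = 1.
  41 = 20*2 + 1, so a_6 = 20.
  2 = 2*1 + 0, so a_7 = 2.
so x = [2; 1, 1, 1, 1, 1, 20, 2].
Convergents (p_i = a_i*p_{i-1} + p_{i-2}, q_i = a_i*q_{i-1} + q_{i-2} with p_{-2}=0, p_{-1}=1, q_{-2}=1, q_{-1}=0), until the denominator exceeds 52:
  i=0: a_0=2, p_0 = 2*1 + 0 = 2, q_0 = 2*0 + 1 = 1.
  i=1: a_1=1, p_1 = 1*2 + 1 = 3, q_1 = 1*1 + 0 = 1.
  i=2: a_2=1, p_2 = 1*3 + 2 = 5, q_2 = 1*1 + 1 = 2.
  i=3: a_3=1, p_3 = 1*5 + 3 = 8, q_3 = 1*2 + 1 = 3.
  i=4: a_4=1, p_4 = 1*8 + 5 = 13, q_4 = 1*3 + 2 = 5.
  i=5: a_5=1, p_5 = 1*13 + 8 = 21, q_5 = 1*5 + 3 = 8.
  i=6: a_6=20, p_6 = 20*21 + 13 = 433, q_6 = 20*8 + 5 = 165.
q_6 = 165 > 52, so the last convergent with denominator <= 52 is p_5/q_5 = 21/8.
The closest fraction with denominator <= 52 is either p_5/q_5 or the intermediate fraction (k*p_5 + p_4)/(k*q_5 + q_4) with the largest k >= 1 whose denominator stays <= 52; these approach x as k grows, and every other convergent or intermediate fraction in range is farther away.
Largest k: floor((52 - q_4)/q_5) = floor((52 - 5)/8) = 5.
That gives (5*21 + 13)/(5*8 + 5) = 118/45.
Compare the errors: |x - 21/8| = |887*8 - 21*338|/(338*8) = 2/2704, and |x - 118/45| = |887*45 - 118*338|/(338*45) = 31/15210.
Cross-multiplying, 2*15210 = 30420 < 83824 = 31*2704, so 2/2704 is smaller: the convergent 21/8 is closer to x than 118/45.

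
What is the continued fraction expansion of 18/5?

[3; 1, 1, 2]

Run the Euclidean algorithm on 18 and 5; the successive quotients are the partial quotients a_0, a_1, ... (each step inverts the fractional part left over by the previous one):
  18 = 3*5 + 3, so a_0 = 3.
  5 = 1*3 + 2, so a_1 = 1.
  3 = 1*2 + 1, so a_2 = 1.
  2 = 2*1 + 0, so a_3 = 2.
The remainder reaches 0 after 4 divisions, so the expansion has 4 partial quotients, read off in order.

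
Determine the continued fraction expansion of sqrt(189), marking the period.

Write x_i = (sqrt(189) + m_i)/d_i with (m_0, d_0) = (0, 1). a_0 = floor(sqrt(189)) = 13, since 13^2 = 169 <= 189 < 196 = 14^2.
Iterate m_{i+1} = d_i*a_i - m_i, d_{i+1} = (189 - m_{i+1}^2)/d_i, a_{i+1} = floor((a_0 + m_{i+1})/d_{i+1}):
  m_1 = 1*13 - 0 = 13, d_1 = (189 - 13^2)/1 = 20/1 = 20, a_1 = floor((13 + 13)/20) = 1.
  m_2 = 20*1 - 13 = 7, d_2 = (189 - 7^2)/20 = 140/20 = 7, a_2 = floor((13 + 7)/7) = 2.
  m_3 = 7*2 - 7 = 7, d_3 = (189 - 7^2)/7 = 140/7 = 20, a_3 = floor((13 + 7)/20) = 1.
  m_4 = 20*1 - 7 = 13, d_4 = (189 - 13^2)/20 = 20/20 = 1, a_4 = floor((13 + 13)/1) = 26.
  m_5 = 1*26 - 13 = 13, d_5 = (189 - 13^2)/1 = 20/1 = 20: (m_5, d_5) = (m_1, d_1) = (13, 20), so from here the quotients repeat a_1, ..., a_4; the period length is 4.
Hence the expansion of sqrt(189) is a_0 = 13 followed by the repeating block 1, 2, 1, 26 (period 4).

[13; (1, 2, 1, 26)]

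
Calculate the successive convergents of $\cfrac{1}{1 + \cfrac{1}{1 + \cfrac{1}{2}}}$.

Using the convergent recurrence p_i = a_i*p_{i-1} + p_{i-2}, q_i = a_i*q_{i-1} + q_{i-2} with p_{-2}=0, p_{-1}=1, q_{-2}=1, q_{-1}=0:
  i=0: a_0=0, p_0 = 0*1 + 0 = 0, q_0 = 0*0 + 1 = 1.
  i=1: a_1=1, p_1 = 1*0 + 1 = 1, q_1 = 1*1 + 0 = 1.
  i=2: a_2=1, p_2 = 1*1 + 0 = 1, q_2 = 1*1 + 1 = 2.
  i=3: a_3=2, p_3 = 2*1 + 1 = 3, q_3 = 2*2 + 1 = 5.

0/1, 1/1, 1/2, 3/5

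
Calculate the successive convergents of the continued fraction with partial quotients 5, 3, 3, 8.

5/1, 16/3, 53/10, 440/83

Using the convergent recurrence p_i = a_i*p_{i-1} + p_{i-2}, q_i = a_i*q_{i-1} + q_{i-2} with p_{-2}=0, p_{-1}=1, q_{-2}=1, q_{-1}=0:
  i=0: a_0=5, p_0 = 5*1 + 0 = 5, q_0 = 5*0 + 1 = 1.
  i=1: a_1=3, p_1 = 3*5 + 1 = 16, q_1 = 3*1 + 0 = 3.
  i=2: a_2=3, p_2 = 3*16 + 5 = 53, q_2 = 3*3 + 1 = 10.
  i=3: a_3=8, p_3 = 8*53 + 16 = 440, q_3 = 8*10 + 3 = 83.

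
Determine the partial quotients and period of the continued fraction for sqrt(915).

[30; (4, 60)]

Write x_i = (sqrt(915) + m_i)/d_i with (m_0, d_0) = (0, 1). a_0 = floor(sqrt(915)) = 30, since 30^2 = 900 <= 915 < 961 = 31^2.
Iterate m_{i+1} = d_i*a_i - m_i, d_{i+1} = (915 - m_{i+1}^2)/d_i, a_{i+1} = floor((a_0 + m_{i+1})/d_{i+1}):
  m_1 = 1*30 - 0 = 30, d_1 = (915 - 30^2)/1 = 15/1 = 15, a_1 = floor((30 + 30)/15) = 4.
  m_2 = 15*4 - 30 = 30, d_2 = (915 - 30^2)/15 = 15/15 = 1, a_2 = floor((30 + 30)/1) = 60.
  m_3 = 1*60 - 30 = 30, d_3 = (915 - 30^2)/1 = 15/1 = 15: (m_3, d_3) = (m_1, d_1) = (30, 15), so from here the quotients repeat a_1, a_2; the period length is 2.
Hence the expansion of sqrt(915) is a_0 = 30 followed by the repeating block 4, 60 (period 2).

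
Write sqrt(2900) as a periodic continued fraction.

[53; (1, 5, 1, 2, 1, 5, 1, 106)]

Write x_i = (sqrt(2900) + m_i)/d_i with (m_0, d_0) = (0, 1). a_0 = floor(sqrt(2900)) = 53, since 53^2 = 2809 <= 2900 < 2916 = 54^2.
Iterate m_{i+1} = d_i*a_i - m_i, d_{i+1} = (2900 - m_{i+1}^2)/d_i, a_{i+1} = floor((a_0 + m_{i+1})/d_{i+1}):
  m_1 = 1*53 - 0 = 53, d_1 = (2900 - 53^2)/1 = 91/1 = 91, a_1 = floor((53 + 53)/91) = 1.
  m_2 = 91*1 - 53 = 38, d_2 = (2900 - 38^2)/91 = 1456/91 = 16, a_2 = floor((53 + 38)/16) = 5.
  m_3 = 16*5 - 38 = 42, d_3 = (2900 - 42^2)/16 = 1136/16 = 71, a_3 = floor((53 + 42)/71) = 1.
  m_4 = 71*1 - 42 = 29, d_4 = (2900 - 29^2)/71 = 2059/71 = 29, a_4 = floor((53 + 29)/29) = 2.
  m_5 = 29*2 - 29 = 29, d_5 = (2900 - 29^2)/29 = 2059/29 = 71, a_5 = floor((53 + 29)/71) = 1.
  m_6 = 71*1 - 29 = 42, d_6 = (2900 - 42^2)/71 = 1136/71 = 16, a_6 = floor((53 + 42)/16) = 5.
  m_7 = 16*5 - 42 = 38, d_7 = (2900 - 38^2)/16 = 1456/16 = 91, a_7 = floor((53 + 38)/91) = 1.
  m_8 = 91*1 - 38 = 53, d_8 = (2900 - 53^2)/91 = 91/91 = 1, a_8 = floor((53 + 53)/1) = 106.
  m_9 = 1*106 - 53 = 53, d_9 = (2900 - 53^2)/1 = 91/1 = 91: (m_9, d_9) = (m_1, d_1) = (53, 91), so from here the quotients repeat a_1, ..., a_8; the period length is 8.
Hence the expansion of sqrt(2900) is a_0 = 53 followed by the repeating block 1, 5, 1, 2, 1, 5, 1, 106 (period 8).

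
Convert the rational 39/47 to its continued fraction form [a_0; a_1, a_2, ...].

Run the Euclidean algorithm on 39 and 47; the successive quotients are the partial quotients a_0, a_1, ... (each step inverts the fractional part left over by the previous one):
  39 = 0*47 + 39, so a_0 = 0.
  47 = 1*39 + 8, so a_1 = 1.
  39 = 4*8 + 7, so a_2 = 4.
  8 = 1*7 + 1, so a_3 = 1.
  7 = 7*1 + 0, so a_4 = 7.
The remainder reaches 0 after 5 divisions, so the expansion has 5 partial quotients, read off in order.

[0; 1, 4, 1, 7]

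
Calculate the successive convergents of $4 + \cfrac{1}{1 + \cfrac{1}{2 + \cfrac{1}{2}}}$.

4/1, 5/1, 14/3, 33/7

Using the convergent recurrence p_i = a_i*p_{i-1} + p_{i-2}, q_i = a_i*q_{i-1} + q_{i-2} with p_{-2}=0, p_{-1}=1, q_{-2}=1, q_{-1}=0:
  i=0: a_0=4, p_0 = 4*1 + 0 = 4, q_0 = 4*0 + 1 = 1.
  i=1: a_1=1, p_1 = 1*4 + 1 = 5, q_1 = 1*1 + 0 = 1.
  i=2: a_2=2, p_2 = 2*5 + 4 = 14, q_2 = 2*1 + 1 = 3.
  i=3: a_3=2, p_3 = 2*14 + 5 = 33, q_3 = 2*3 + 1 = 7.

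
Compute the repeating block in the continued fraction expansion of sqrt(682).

[26; (8, 1, 2, 5, 2, 5, 2, 1, 8, 52)]

Write x_i = (sqrt(682) + m_i)/d_i with (m_0, d_0) = (0, 1). a_0 = floor(sqrt(682)) = 26, since 26^2 = 676 <= 682 < 729 = 27^2.
Iterate m_{i+1} = d_i*a_i - m_i, d_{i+1} = (682 - m_{i+1}^2)/d_i, a_{i+1} = floor((a_0 + m_{i+1})/d_{i+1}):
  m_1 = 1*26 - 0 = 26, d_1 = (682 - 26^2)/1 = 6/1 = 6, a_1 = floor((26 + 26)/6) = 8.
  m_2 = 6*8 - 26 = 22, d_2 = (682 - 22^2)/6 = 198/6 = 33, a_2 = floor((26 + 22)/33) = 1.
  m_3 = 33*1 - 22 = 11, d_3 = (682 - 11^2)/33 = 561/33 = 17, a_3 = floor((26 + 11)/17) = 2.
  m_4 = 17*2 - 11 = 23, d_4 = (682 - 23^2)/17 = 153/17 = 9, a_4 = floor((26 + 23)/9) = 5.
  m_5 = 9*5 - 23 = 22, d_5 = (682 - 22^2)/9 = 198/9 = 22, a_5 = floor((26 + 22)/22) = 2.
  m_6 = 22*2 - 22 = 22, d_6 = (682 - 22^2)/22 = 198/22 = 9, a_6 = floor((26 + 22)/9) = 5.
  m_7 = 9*5 - 22 = 23, d_7 = (682 - 23^2)/9 = 153/9 = 17, a_7 = floor((26 + 23)/17) = 2.
  m_8 = 17*2 - 23 = 11, d_8 = (682 - 11^2)/17 = 561/17 = 33, a_8 = floor((26 + 11)/33) = 1.
  m_9 = 33*1 - 11 = 22, d_9 = (682 - 22^2)/33 = 198/33 = 6, a_9 = floor((26 + 22)/6) = 8.
  m_10 = 6*8 - 22 = 26, d_10 = (682 - 26^2)/6 = 6/6 = 1, a_10 = floor((26 + 26)/1) = 52.
  m_11 = 1*52 - 26 = 26, d_11 = (682 - 26^2)/1 = 6/1 = 6: (m_11, d_11) = (m_1, d_1) = (26, 6), so from here the quotients repeat a_1, ..., a_10; the period length is 10.
Hence the expansion of sqrt(682) is a_0 = 26 followed by the repeating block 8, 1, 2, 5, 2, 5, 2, 1, 8, 52 (period 10).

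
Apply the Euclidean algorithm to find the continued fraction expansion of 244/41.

[5; 1, 19, 2]

Run the Euclidean algorithm on 244 and 41; the successive quotients are the partial quotients a_0, a_1, ... (each step inverts the fractional part left over by the previous one):
  244 = 5*41 + 39, so a_0 = 5.
  41 = 1*39 + 2, so a_1 = 1.
  39 = 19*2 + 1, so a_2 = 19.
  2 = 2*1 + 0, so a_3 = 2.
The remainder reaches 0 after 4 divisions, so the expansion has 4 partial quotients, read off in order.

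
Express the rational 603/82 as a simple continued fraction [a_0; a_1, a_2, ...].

[7; 2, 1, 4, 1, 4]

Run the Euclidean algorithm on 603 and 82; the successive quotients are the partial quotients a_0, a_1, ... (each step inverts the fractional part left over by the previous one):
  603 = 7*82 + 29, so a_0 = 7.
  82 = 2*29 + 24, so a_1 = 2.
  29 = 1*24 + 5, so a_2 = 1.
  24 = 4*5 + 4, so a_3 = 4.
  5 = 1*4 + 1, so a_4 = 1.
  4 = 4*1 + 0, so a_5 = 4.
The remainder reaches 0 after 6 divisions, so the expansion has 6 partial quotients, read off in order.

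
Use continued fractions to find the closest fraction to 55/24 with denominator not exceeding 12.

16/7

Expand x = 55/24 as a continued fraction with the Euclidean algorithm:
  55 = 2*24 + 7, so a_0 = 2.
  24 = 3*7 + 3, so a_1 = 3.
  7 = 2*3 + 1, so a_2 = 2.
  3 = 3*1 + 0, so a_3 = 3.
so x = [2; 3, 2, 3].
Convergents (p_i = a_i*p_{i-1} + p_{i-2}, q_i = a_i*q_{i-1} + q_{i-2} with p_{-2}=0, p_{-1}=1, q_{-2}=1, q_{-1}=0), until the denominator exceeds 12:
  i=0: a_0=2, p_0 = 2*1 + 0 = 2, q_0 = 2*0 + 1 = 1.
  i=1: a_1=3, p_1 = 3*2 + 1 = 7, q_1 = 3*1 + 0 = 3.
  i=2: a_2=2, p_2 = 2*7 + 2 = 16, q_2 = 2*3 + 1 = 7.
  i=3: a_3=3, p_3 = 3*16 + 7 = 55, q_3 = 3*7 + 3 = 24.
q_3 = 24 > 12, so the last convergent with denominator <= 12 is p_2/q_2 = 16/7.
The closest fraction with denominator <= 12 is either p_2/q_2 or the intermediate fraction (k*p_2 + p_1)/(k*q_2 + q_1) with the largest k >= 1 whose denominator stays <= 12; these approach x as k grows, and every other convergent or intermediate fraction in range is farther away.
Largest k: floor((12 - q_1)/q_2) = floor((12 - 3)/7) = 1.
That gives (1*16 + 7)/(1*7 + 3) = 23/10.
Compare the errors: |x - 16/7| = |55*7 - 16*24|/(24*7) = 1/168, and |x - 23/10| = |55*10 - 23*24|/(24*10) = 2/240.
Cross-multiplying, 1*240 = 240 < 336 = 2*168, so 1/168 is smaller: the convergent 16/7 is closer to x than 23/10.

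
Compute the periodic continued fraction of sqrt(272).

[16; (2, 32)]

Write x_i = (sqrt(272) + m_i)/d_i with (m_0, d_0) = (0, 1). a_0 = floor(sqrt(272)) = 16, since 16^2 = 256 <= 272 < 289 = 17^2.
Iterate m_{i+1} = d_i*a_i - m_i, d_{i+1} = (272 - m_{i+1}^2)/d_i, a_{i+1} = floor((a_0 + m_{i+1})/d_{i+1}):
  m_1 = 1*16 - 0 = 16, d_1 = (272 - 16^2)/1 = 16/1 = 16, a_1 = floor((16 + 16)/16) = 2.
  m_2 = 16*2 - 16 = 16, d_2 = (272 - 16^2)/16 = 16/16 = 1, a_2 = floor((16 + 16)/1) = 32.
  m_3 = 1*32 - 16 = 16, d_3 = (272 - 16^2)/1 = 16/1 = 16: (m_3, d_3) = (m_1, d_1) = (16, 16), so from here the quotients repeat a_1, a_2; the period length is 2.
Hence the expansion of sqrt(272) is a_0 = 16 followed by the repeating block 2, 32 (period 2).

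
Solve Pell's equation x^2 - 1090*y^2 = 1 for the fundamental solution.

(x, y) = (2179, 66)

First expand sqrt(1090) as a continued fraction. With x_i = (sqrt(1090) + m_i)/d_i and (m_0, d_0) = (0, 1): a_0 = floor(sqrt(1090)) = 33, since 33^2 = 1089 <= 1090 < 1156 = 34^2.
Iterate m_{i+1} = d_i*a_i - m_i, d_{i+1} = (1090 - m_{i+1}^2)/d_i, a_{i+1} = floor((a_0 + m_{i+1})/d_{i+1}):
  m_1 = 1*33 - 0 = 33, d_1 = (1090 - 33^2)/1 = 1/1 = 1, a_1 = floor((33 + 33)/1) = 66.
  m_2 = 1*66 - 33 = 33, d_2 = (1090 - 33^2)/1 = 1/1 = 1: (m_2, d_2) = (m_1, d_1) = (33, 1), so from here the quotient a_1 repeats; the period length is 1.
So sqrt(1090) = [33; (66)] with period length k = 1.
k is odd, so (p_{k-1}, q_{k-1}) only solves x^2 - 1090y^2 = -1 and the fundamental solution of x^2 - 1090y^2 = 1 is (p_{2k-1}, q_{2k-1}) = (p_1, q_1); compute convergents through index 1, running through the period twice.
Convergents (p_i = a_i*p_{i-1} + p_{i-2}, q_i = a_i*q_{i-1} + q_{i-2} with p_{-2}=0, p_{-1}=1, q_{-2}=1, q_{-1}=0):
  i=0: a_0=33, p_0 = 33*1 + 0 = 33, q_0 = 33*0 + 1 = 1.
  i=1: a_1=66, p_1 = 66*33 + 1 = 2179, q_1 = 66*1 + 0 = 66.
Indeed p_0^2 - 1090*q_0^2 = 1089 - 1090 = -1, not +1.
Check: 2179^2 - 1090*66^2 = 4748041 - 4748040 = 1, so (x, y) = (2179, 66) solves the equation, and by the theorem it is the least positive solution.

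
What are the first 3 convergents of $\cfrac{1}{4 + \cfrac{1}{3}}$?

Using the convergent recurrence p_i = a_i*p_{i-1} + p_{i-2}, q_i = a_i*q_{i-1} + q_{i-2} with p_{-2}=0, p_{-1}=1, q_{-2}=1, q_{-1}=0:
  i=0: a_0=0, p_0 = 0*1 + 0 = 0, q_0 = 0*0 + 1 = 1.
  i=1: a_1=4, p_1 = 4*0 + 1 = 1, q_1 = 4*1 + 0 = 4.
  i=2: a_2=3, p_2 = 3*1 + 0 = 3, q_2 = 3*4 + 1 = 13.

0/1, 1/4, 3/13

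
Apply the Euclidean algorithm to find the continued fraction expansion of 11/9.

Run the Euclidean algorithm on 11 and 9; the successive quotients are the partial quotients a_0, a_1, ... (each step inverts the fractional part left over by the previous one):
  11 = 1*9 + 2, so a_0 = 1.
  9 = 4*2 + 1, so a_1 = 4.
  2 = 2*1 + 0, so a_2 = 2.
The remainder reaches 0 after 3 divisions, so the expansion has 3 partial quotients, read off in order.

[1; 4, 2]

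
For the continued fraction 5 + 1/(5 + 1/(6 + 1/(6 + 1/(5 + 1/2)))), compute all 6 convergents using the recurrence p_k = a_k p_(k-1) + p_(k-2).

5/1, 26/5, 161/31, 992/191, 5121/986, 11234/2163

Using the convergent recurrence p_i = a_i*p_{i-1} + p_{i-2}, q_i = a_i*q_{i-1} + q_{i-2} with p_{-2}=0, p_{-1}=1, q_{-2}=1, q_{-1}=0:
  i=0: a_0=5, p_0 = 5*1 + 0 = 5, q_0 = 5*0 + 1 = 1.
  i=1: a_1=5, p_1 = 5*5 + 1 = 26, q_1 = 5*1 + 0 = 5.
  i=2: a_2=6, p_2 = 6*26 + 5 = 161, q_2 = 6*5 + 1 = 31.
  i=3: a_3=6, p_3 = 6*161 + 26 = 992, q_3 = 6*31 + 5 = 191.
  i=4: a_4=5, p_4 = 5*992 + 161 = 5121, q_4 = 5*191 + 31 = 986.
  i=5: a_5=2, p_5 = 2*5121 + 992 = 11234, q_5 = 2*986 + 191 = 2163.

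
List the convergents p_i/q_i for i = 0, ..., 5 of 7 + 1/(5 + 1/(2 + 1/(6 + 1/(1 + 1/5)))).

Using the convergent recurrence p_i = a_i*p_{i-1} + p_{i-2}, q_i = a_i*q_{i-1} + q_{i-2} with p_{-2}=0, p_{-1}=1, q_{-2}=1, q_{-1}=0:
  i=0: a_0=7, p_0 = 7*1 + 0 = 7, q_0 = 7*0 + 1 = 1.
  i=1: a_1=5, p_1 = 5*7 + 1 = 36, q_1 = 5*1 + 0 = 5.
  i=2: a_2=2, p_2 = 2*36 + 7 = 79, q_2 = 2*5 + 1 = 11.
  i=3: a_3=6, p_3 = 6*79 + 36 = 510, q_3 = 6*11 + 5 = 71.
  i=4: a_4=1, p_4 = 1*510 + 79 = 589, q_4 = 1*71 + 11 = 82.
  i=5: a_5=5, p_5 = 5*589 + 510 = 3455, q_5 = 5*82 + 71 = 481.

7/1, 36/5, 79/11, 510/71, 589/82, 3455/481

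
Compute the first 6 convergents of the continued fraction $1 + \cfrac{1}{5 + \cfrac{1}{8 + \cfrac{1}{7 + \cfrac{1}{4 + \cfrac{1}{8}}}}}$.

1/1, 6/5, 49/41, 349/292, 1445/1209, 11909/9964

Using the convergent recurrence p_i = a_i*p_{i-1} + p_{i-2}, q_i = a_i*q_{i-1} + q_{i-2} with p_{-2}=0, p_{-1}=1, q_{-2}=1, q_{-1}=0:
  i=0: a_0=1, p_0 = 1*1 + 0 = 1, q_0 = 1*0 + 1 = 1.
  i=1: a_1=5, p_1 = 5*1 + 1 = 6, q_1 = 5*1 + 0 = 5.
  i=2: a_2=8, p_2 = 8*6 + 1 = 49, q_2 = 8*5 + 1 = 41.
  i=3: a_3=7, p_3 = 7*49 + 6 = 349, q_3 = 7*41 + 5 = 292.
  i=4: a_4=4, p_4 = 4*349 + 49 = 1445, q_4 = 4*292 + 41 = 1209.
  i=5: a_5=8, p_5 = 8*1445 + 349 = 11909, q_5 = 8*1209 + 292 = 9964.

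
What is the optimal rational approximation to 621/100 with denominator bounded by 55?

118/19

Expand x = 621/100 as a continued fraction with the Euclidean algorithm:
  621 = 6*100 + 21, so a_0 = 6.
  100 = 4*21 + 16, so a_1 = 4.
  21 = 1*16 + 5, so a_2 = 1.
  16 = 3*5 + 1, so a_3 = 3.
  5 = 5*1 + 0, so a_4 = 5.
so x = [6; 4, 1, 3, 5].
Convergents (p_i = a_i*p_{i-1} + p_{i-2}, q_i = a_i*q_{i-1} + q_{i-2} with p_{-2}=0, p_{-1}=1, q_{-2}=1, q_{-1}=0), until the denominator exceeds 55:
  i=0: a_0=6, p_0 = 6*1 + 0 = 6, q_0 = 6*0 + 1 = 1.
  i=1: a_1=4, p_1 = 4*6 + 1 = 25, q_1 = 4*1 + 0 = 4.
  i=2: a_2=1, p_2 = 1*25 + 6 = 31, q_2 = 1*4 + 1 = 5.
  i=3: a_3=3, p_3 = 3*31 + 25 = 118, q_3 = 3*5 + 4 = 19.
  i=4: a_4=5, p_4 = 5*118 + 31 = 621, q_4 = 5*19 + 5 = 100.
q_4 = 100 > 55, so the last convergent with denominator <= 55 is p_3/q_3 = 118/19.
The closest fraction with denominator <= 55 is either p_3/q_3 or the intermediate fraction (k*p_3 + p_2)/(k*q_3 + q_2) with the largest k >= 1 whose denominator stays <= 55; these approach x as k grows, and every other convergent or intermediate fraction in range is farther away.
Largest k: floor((55 - q_2)/q_3) = floor((55 - 5)/19) = 2.
That gives (2*118 + 31)/(2*19 + 5) = 267/43.
Compare the errors: |x - 118/19| = |621*19 - 118*100|/(100*19) = 1/1900, and |x - 267/43| = |621*43 - 267*100|/(100*43) = 3/4300.
Cross-multiplying, 1*4300 = 4300 < 5700 = 3*1900, so 1/1900 is smaller: the convergent 118/19 is closer to x than 267/43.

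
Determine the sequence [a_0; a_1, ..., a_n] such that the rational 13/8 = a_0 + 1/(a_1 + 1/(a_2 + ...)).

[1; 1, 1, 1, 2]

Run the Euclidean algorithm on 13 and 8; the successive quotients are the partial quotients a_0, a_1, ... (each step inverts the fractional part left over by the previous one):
  13 = 1*8 + 5, so a_0 = 1.
  8 = 1*5 + 3, so a_1 = 1.
  5 = 1*3 + 2, so a_2 = 1.
  3 = 1*2 + 1, so a_3 = 1.
  2 = 2*1 + 0, so a_4 = 2.
The remainder reaches 0 after 5 divisions, so the expansion has 5 partial quotients, read off in order.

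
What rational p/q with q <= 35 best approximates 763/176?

Expand x = 763/176 as a continued fraction with the Euclidean algorithm:
  763 = 4*176 + 59, so a_0 = 4.
  176 = 2*59 + 58, so a_1 = 2.
  59 = 1*58 + 1, so a_2 = 1.
  58 = 58*1 + 0, so a_3 = 58.
so x = [4; 2, 1, 58].
Convergents (p_i = a_i*p_{i-1} + p_{i-2}, q_i = a_i*q_{i-1} + q_{i-2} with p_{-2}=0, p_{-1}=1, q_{-2}=1, q_{-1}=0), until the denominator exceeds 35:
  i=0: a_0=4, p_0 = 4*1 + 0 = 4, q_0 = 4*0 + 1 = 1.
  i=1: a_1=2, p_1 = 2*4 + 1 = 9, q_1 = 2*1 + 0 = 2.
  i=2: a_2=1, p_2 = 1*9 + 4 = 13, q_2 = 1*2 + 1 = 3.
  i=3: a_3=58, p_3 = 58*13 + 9 = 763, q_3 = 58*3 + 2 = 176.
q_3 = 176 > 35, so the last convergent with denominator <= 35 is p_2/q_2 = 13/3.
The closest fraction with denominator <= 35 is either p_2/q_2 or the intermediate fraction (k*p_2 + p_1)/(k*q_2 + q_1) with the largest k >= 1 whose denominator stays <= 35; these approach x as k grows, and every other convergent or intermediate fraction in range is farther away.
Largest k: floor((35 - q_1)/q_2) = floor((35 - 2)/3) = 11.
That gives (11*13 + 9)/(11*3 + 2) = 152/35.
Compare the errors: |x - 13/3| = |763*3 - 13*176|/(176*3) = 1/528, and |x - 152/35| = |763*35 - 152*176|/(176*35) = 47/6160.
Cross-multiplying, 1*6160 = 6160 < 24816 = 47*528, so 1/528 is smaller: the convergent 13/3 is closer to x than 152/35.

13/3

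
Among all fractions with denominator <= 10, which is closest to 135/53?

23/9

Expand x = 135/53 as a continued fraction with the Euclidean algorithm:
  135 = 2*53 + 29, so a_0 = 2.
  53 = 1*29 + 24, so a_1 = 1.
  29 = 1*24 + 5, so a_2 = 1.
  24 = 4*5 + 4, so a_3 = 4.
  5 = 1*4 + 1, so a_4 = 1.
  4 = 4*1 + 0, so a_5 = 4.
so x = [2; 1, 1, 4, 1, 4].
Convergents (p_i = a_i*p_{i-1} + p_{i-2}, q_i = a_i*q_{i-1} + q_{i-2} with p_{-2}=0, p_{-1}=1, q_{-2}=1, q_{-1}=0), until the denominator exceeds 10:
  i=0: a_0=2, p_0 = 2*1 + 0 = 2, q_0 = 2*0 + 1 = 1.
  i=1: a_1=1, p_1 = 1*2 + 1 = 3, q_1 = 1*1 + 0 = 1.
  i=2: a_2=1, p_2 = 1*3 + 2 = 5, q_2 = 1*1 + 1 = 2.
  i=3: a_3=4, p_3 = 4*5 + 3 = 23, q_3 = 4*2 + 1 = 9.
  i=4: a_4=1, p_4 = 1*23 + 5 = 28, q_4 = 1*9 + 2 = 11.
q_4 = 11 > 10, so the last convergent with denominator <= 10 is p_3/q_3 = 23/9.
The closest fraction with denominator <= 10 is either p_3/q_3 or the intermediate fraction (k*p_3 + p_2)/(k*q_3 + q_2) with the largest k >= 1 whose denominator stays <= 10; these approach x as k grows, and every other convergent or intermediate fraction in range is farther away.
Largest k: floor((10 - q_2)/q_3) = floor((10 - 2)/9) = 0.
Since k = 0, no intermediate fraction beyond p_3/q_3 has denominator <= 10, so the convergent 23/9 is the closest (its error is |135*9 - 23*53|/(53*9) = 4/477).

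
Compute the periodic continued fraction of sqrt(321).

[17; (1, 10, 1, 34)]

Write x_i = (sqrt(321) + m_i)/d_i with (m_0, d_0) = (0, 1). a_0 = floor(sqrt(321)) = 17, since 17^2 = 289 <= 321 < 324 = 18^2.
Iterate m_{i+1} = d_i*a_i - m_i, d_{i+1} = (321 - m_{i+1}^2)/d_i, a_{i+1} = floor((a_0 + m_{i+1})/d_{i+1}):
  m_1 = 1*17 - 0 = 17, d_1 = (321 - 17^2)/1 = 32/1 = 32, a_1 = floor((17 + 17)/32) = 1.
  m_2 = 32*1 - 17 = 15, d_2 = (321 - 15^2)/32 = 96/32 = 3, a_2 = floor((17 + 15)/3) = 10.
  m_3 = 3*10 - 15 = 15, d_3 = (321 - 15^2)/3 = 96/3 = 32, a_3 = floor((17 + 15)/32) = 1.
  m_4 = 32*1 - 15 = 17, d_4 = (321 - 17^2)/32 = 32/32 = 1, a_4 = floor((17 + 17)/1) = 34.
  m_5 = 1*34 - 17 = 17, d_5 = (321 - 17^2)/1 = 32/1 = 32: (m_5, d_5) = (m_1, d_1) = (17, 32), so from here the quotients repeat a_1, ..., a_4; the period length is 4.
Hence the expansion of sqrt(321) is a_0 = 17 followed by the repeating block 1, 10, 1, 34 (period 4).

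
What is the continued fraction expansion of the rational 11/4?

[2; 1, 3]

Run the Euclidean algorithm on 11 and 4; the successive quotients are the partial quotients a_0, a_1, ... (each step inverts the fractional part left over by the previous one):
  11 = 2*4 + 3, so a_0 = 2.
  4 = 1*3 + 1, so a_1 = 1.
  3 = 3*1 + 0, so a_2 = 3.
The remainder reaches 0 after 3 divisions, so the expansion has 3 partial quotients, read off in order.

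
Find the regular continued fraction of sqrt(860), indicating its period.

Write x_i = (sqrt(860) + m_i)/d_i with (m_0, d_0) = (0, 1). a_0 = floor(sqrt(860)) = 29, since 29^2 = 841 <= 860 < 900 = 30^2.
Iterate m_{i+1} = d_i*a_i - m_i, d_{i+1} = (860 - m_{i+1}^2)/d_i, a_{i+1} = floor((a_0 + m_{i+1})/d_{i+1}):
  m_1 = 1*29 - 0 = 29, d_1 = (860 - 29^2)/1 = 19/1 = 19, a_1 = floor((29 + 29)/19) = 3.
  m_2 = 19*3 - 29 = 28, d_2 = (860 - 28^2)/19 = 76/19 = 4, a_2 = floor((29 + 28)/4) = 14.
  m_3 = 4*14 - 28 = 28, d_3 = (860 - 28^2)/4 = 76/4 = 19, a_3 = floor((29 + 28)/19) = 3.
  m_4 = 19*3 - 28 = 29, d_4 = (860 - 29^2)/19 = 19/19 = 1, a_4 = floor((29 + 29)/1) = 58.
  m_5 = 1*58 - 29 = 29, d_5 = (860 - 29^2)/1 = 19/1 = 19: (m_5, d_5) = (m_1, d_1) = (29, 19), so from here the quotients repeat a_1, ..., a_4; the period length is 4.
Hence the expansion of sqrt(860) is a_0 = 29 followed by the repeating block 3, 14, 3, 58 (period 4).

[29; (3, 14, 3, 58)]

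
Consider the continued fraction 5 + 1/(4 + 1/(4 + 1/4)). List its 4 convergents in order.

5/1, 21/4, 89/17, 377/72

Using the convergent recurrence p_i = a_i*p_{i-1} + p_{i-2}, q_i = a_i*q_{i-1} + q_{i-2} with p_{-2}=0, p_{-1}=1, q_{-2}=1, q_{-1}=0:
  i=0: a_0=5, p_0 = 5*1 + 0 = 5, q_0 = 5*0 + 1 = 1.
  i=1: a_1=4, p_1 = 4*5 + 1 = 21, q_1 = 4*1 + 0 = 4.
  i=2: a_2=4, p_2 = 4*21 + 5 = 89, q_2 = 4*4 + 1 = 17.
  i=3: a_3=4, p_3 = 4*89 + 21 = 377, q_3 = 4*17 + 4 = 72.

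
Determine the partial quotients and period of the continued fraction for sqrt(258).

[16; (16, 32)]

Write x_i = (sqrt(258) + m_i)/d_i with (m_0, d_0) = (0, 1). a_0 = floor(sqrt(258)) = 16, since 16^2 = 256 <= 258 < 289 = 17^2.
Iterate m_{i+1} = d_i*a_i - m_i, d_{i+1} = (258 - m_{i+1}^2)/d_i, a_{i+1} = floor((a_0 + m_{i+1})/d_{i+1}):
  m_1 = 1*16 - 0 = 16, d_1 = (258 - 16^2)/1 = 2/1 = 2, a_1 = floor((16 + 16)/2) = 16.
  m_2 = 2*16 - 16 = 16, d_2 = (258 - 16^2)/2 = 2/2 = 1, a_2 = floor((16 + 16)/1) = 32.
  m_3 = 1*32 - 16 = 16, d_3 = (258 - 16^2)/1 = 2/1 = 2: (m_3, d_3) = (m_1, d_1) = (16, 2), so from here the quotients repeat a_1, a_2; the period length is 2.
Hence the expansion of sqrt(258) is a_0 = 16 followed by the repeating block 16, 32 (period 2).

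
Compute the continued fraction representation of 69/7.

Run the Euclidean algorithm on 69 and 7; the successive quotients are the partial quotients a_0, a_1, ... (each step inverts the fractional part left over by the previous one):
  69 = 9*7 + 6, so a_0 = 9.
  7 = 1*6 + 1, so a_1 = 1.
  6 = 6*1 + 0, so a_2 = 6.
The remainder reaches 0 after 3 divisions, so the expansion has 3 partial quotients, read off in order.

[9; 1, 6]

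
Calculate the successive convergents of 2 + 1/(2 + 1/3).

2/1, 5/2, 17/7

Using the convergent recurrence p_i = a_i*p_{i-1} + p_{i-2}, q_i = a_i*q_{i-1} + q_{i-2} with p_{-2}=0, p_{-1}=1, q_{-2}=1, q_{-1}=0:
  i=0: a_0=2, p_0 = 2*1 + 0 = 2, q_0 = 2*0 + 1 = 1.
  i=1: a_1=2, p_1 = 2*2 + 1 = 5, q_1 = 2*1 + 0 = 2.
  i=2: a_2=3, p_2 = 3*5 + 2 = 17, q_2 = 3*2 + 1 = 7.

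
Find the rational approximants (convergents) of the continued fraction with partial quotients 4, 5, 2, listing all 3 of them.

4/1, 21/5, 46/11

Using the convergent recurrence p_i = a_i*p_{i-1} + p_{i-2}, q_i = a_i*q_{i-1} + q_{i-2} with p_{-2}=0, p_{-1}=1, q_{-2}=1, q_{-1}=0:
  i=0: a_0=4, p_0 = 4*1 + 0 = 4, q_0 = 4*0 + 1 = 1.
  i=1: a_1=5, p_1 = 5*4 + 1 = 21, q_1 = 5*1 + 0 = 5.
  i=2: a_2=2, p_2 = 2*21 + 4 = 46, q_2 = 2*5 + 1 = 11.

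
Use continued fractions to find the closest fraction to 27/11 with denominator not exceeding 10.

22/9

Expand x = 27/11 as a continued fraction with the Euclidean algorithm:
  27 = 2*11 + 5, so a_0 = 2.
  11 = 2*5 + 1, so a_1 = 2.
  5 = 5*1 + 0, so a_2 = 5.
so x = [2; 2, 5].
Convergents (p_i = a_i*p_{i-1} + p_{i-2}, q_i = a_i*q_{i-1} + q_{i-2} with p_{-2}=0, p_{-1}=1, q_{-2}=1, q_{-1}=0), until the denominator exceeds 10:
  i=0: a_0=2, p_0 = 2*1 + 0 = 2, q_0 = 2*0 + 1 = 1.
  i=1: a_1=2, p_1 = 2*2 + 1 = 5, q_1 = 2*1 + 0 = 2.
  i=2: a_2=5, p_2 = 5*5 + 2 = 27, q_2 = 5*2 + 1 = 11.
q_2 = 11 > 10, so the last convergent with denominator <= 10 is p_1/q_1 = 5/2.
The closest fraction with denominator <= 10 is either p_1/q_1 or the intermediate fraction (k*p_1 + p_0)/(k*q_1 + q_0) with the largest k >= 1 whose denominator stays <= 10; these approach x as k grows, and every other convergent or intermediate fraction in range is farther away.
Largest k: floor((10 - q_0)/q_1) = floor((10 - 1)/2) = 4.
That gives (4*5 + 2)/(4*2 + 1) = 22/9.
Compare the errors: |x - 5/2| = |27*2 - 5*11|/(11*2) = 1/22, and |x - 22/9| = |27*9 - 22*11|/(11*9) = 1/99.
Cross-multiplying, 1*22 = 22 < 99 = 1*99, so 1/99 is smaller: the intermediate fraction 22/9 is closer to x than 5/2.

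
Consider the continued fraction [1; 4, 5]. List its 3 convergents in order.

Using the convergent recurrence p_i = a_i*p_{i-1} + p_{i-2}, q_i = a_i*q_{i-1} + q_{i-2} with p_{-2}=0, p_{-1}=1, q_{-2}=1, q_{-1}=0:
  i=0: a_0=1, p_0 = 1*1 + 0 = 1, q_0 = 1*0 + 1 = 1.
  i=1: a_1=4, p_1 = 4*1 + 1 = 5, q_1 = 4*1 + 0 = 4.
  i=2: a_2=5, p_2 = 5*5 + 1 = 26, q_2 = 5*4 + 1 = 21.

1/1, 5/4, 26/21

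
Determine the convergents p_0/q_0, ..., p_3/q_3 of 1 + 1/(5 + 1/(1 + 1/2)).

1/1, 6/5, 7/6, 20/17

Using the convergent recurrence p_i = a_i*p_{i-1} + p_{i-2}, q_i = a_i*q_{i-1} + q_{i-2} with p_{-2}=0, p_{-1}=1, q_{-2}=1, q_{-1}=0:
  i=0: a_0=1, p_0 = 1*1 + 0 = 1, q_0 = 1*0 + 1 = 1.
  i=1: a_1=5, p_1 = 5*1 + 1 = 6, q_1 = 5*1 + 0 = 5.
  i=2: a_2=1, p_2 = 1*6 + 1 = 7, q_2 = 1*5 + 1 = 6.
  i=3: a_3=2, p_3 = 2*7 + 6 = 20, q_3 = 2*6 + 5 = 17.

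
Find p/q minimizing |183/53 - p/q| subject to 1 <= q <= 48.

Expand x = 183/53 as a continued fraction with the Euclidean algorithm:
  183 = 3*53 + 24, so a_0 = 3.
  53 = 2*24 + 5, so a_1 = 2.
  24 = 4*5 + 4, so a_2 = 4.
  5 = 1*4 + 1, so a_3 = 1.
  4 = 4*1 + 0, so a_4 = 4.
so x = [3; 2, 4, 1, 4].
Convergents (p_i = a_i*p_{i-1} + p_{i-2}, q_i = a_i*q_{i-1} + q_{i-2} with p_{-2}=0, p_{-1}=1, q_{-2}=1, q_{-1}=0), until the denominator exceeds 48:
  i=0: a_0=3, p_0 = 3*1 + 0 = 3, q_0 = 3*0 + 1 = 1.
  i=1: a_1=2, p_1 = 2*3 + 1 = 7, q_1 = 2*1 + 0 = 2.
  i=2: a_2=4, p_2 = 4*7 + 3 = 31, q_2 = 4*2 + 1 = 9.
  i=3: a_3=1, p_3 = 1*31 + 7 = 38, q_3 = 1*9 + 2 = 11.
  i=4: a_4=4, p_4 = 4*38 + 31 = 183, q_4 = 4*11 + 9 = 53.
q_4 = 53 > 48, so the last convergent with denominator <= 48 is p_3/q_3 = 38/11.
The closest fraction with denominator <= 48 is either p_3/q_3 or the intermediate fraction (k*p_3 + p_2)/(k*q_3 + q_2) with the largest k >= 1 whose denominator stays <= 48; these approach x as k grows, and every other convergent or intermediate fraction in range is farther away.
Largest k: floor((48 - q_2)/q_3) = floor((48 - 9)/11) = 3.
That gives (3*38 + 31)/(3*11 + 9) = 145/42.
Compare the errors: |x - 38/11| = |183*11 - 38*53|/(53*11) = 1/583, and |x - 145/42| = |183*42 - 145*53|/(53*42) = 1/2226.
Cross-multiplying, 1*583 = 583 < 2226 = 1*2226, so 1/2226 is smaller: the intermediate fraction 145/42 is closer to x than 38/11.

145/42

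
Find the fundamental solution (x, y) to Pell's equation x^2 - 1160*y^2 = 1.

First expand sqrt(1160) as a continued fraction. With x_i = (sqrt(1160) + m_i)/d_i and (m_0, d_0) = (0, 1): a_0 = floor(sqrt(1160)) = 34, since 34^2 = 1156 <= 1160 < 1225 = 35^2.
Iterate m_{i+1} = d_i*a_i - m_i, d_{i+1} = (1160 - m_{i+1}^2)/d_i, a_{i+1} = floor((a_0 + m_{i+1})/d_{i+1}):
  m_1 = 1*34 - 0 = 34, d_1 = (1160 - 34^2)/1 = 4/1 = 4, a_1 = floor((34 + 34)/4) = 17.
  m_2 = 4*17 - 34 = 34, d_2 = (1160 - 34^2)/4 = 4/4 = 1, a_2 = floor((34 + 34)/1) = 68.
  m_3 = 1*68 - 34 = 34, d_3 = (1160 - 34^2)/1 = 4/1 = 4: (m_3, d_3) = (m_1, d_1) = (34, 4), so from here the quotients repeat a_1, a_2; the period length is 2.
So sqrt(1160) = [34; (17, 68)] with period length k = 2.
k is even, so the fundamental solution of x^2 - 1160y^2 = 1 is (p_{k-1}, q_{k-1}) = (p_1, q_1); compute convergents through index 1.
Convergents (p_i = a_i*p_{i-1} + p_{i-2}, q_i = a_i*q_{i-1} + q_{i-2} with p_{-2}=0, p_{-1}=1, q_{-2}=1, q_{-1}=0):
  i=0: a_0=34, p_0 = 34*1 + 0 = 34, q_0 = 34*0 + 1 = 1.
  i=1: a_1=17, p_1 = 17*34 + 1 = 579, q_1 = 17*1 + 0 = 17.
Check: 579^2 - 1160*17^2 = 335241 - 335240 = 1, so (x, y) = (579, 17) solves the equation, and by the theorem it is the least positive solution.

(x, y) = (579, 17)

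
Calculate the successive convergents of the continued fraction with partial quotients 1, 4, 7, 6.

Using the convergent recurrence p_i = a_i*p_{i-1} + p_{i-2}, q_i = a_i*q_{i-1} + q_{i-2} with p_{-2}=0, p_{-1}=1, q_{-2}=1, q_{-1}=0:
  i=0: a_0=1, p_0 = 1*1 + 0 = 1, q_0 = 1*0 + 1 = 1.
  i=1: a_1=4, p_1 = 4*1 + 1 = 5, q_1 = 4*1 + 0 = 4.
  i=2: a_2=7, p_2 = 7*5 + 1 = 36, q_2 = 7*4 + 1 = 29.
  i=3: a_3=6, p_3 = 6*36 + 5 = 221, q_3 = 6*29 + 4 = 178.

1/1, 5/4, 36/29, 221/178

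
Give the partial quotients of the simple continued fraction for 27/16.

Run the Euclidean algorithm on 27 and 16; the successive quotients are the partial quotients a_0, a_1, ... (each step inverts the fractional part left over by the previous one):
  27 = 1*16 + 11, so a_0 = 1.
  16 = 1*11 + 5, so a_1 = 1.
  11 = 2*5 + 1, so a_2 = 2.
  5 = 5*1 + 0, so a_3 = 5.
The remainder reaches 0 after 4 divisions, so the expansion has 4 partial quotients, read off in order.

[1; 1, 2, 5]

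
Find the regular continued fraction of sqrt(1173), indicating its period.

Write x_i = (sqrt(1173) + m_i)/d_i with (m_0, d_0) = (0, 1). a_0 = floor(sqrt(1173)) = 34, since 34^2 = 1156 <= 1173 < 1225 = 35^2.
Iterate m_{i+1} = d_i*a_i - m_i, d_{i+1} = (1173 - m_{i+1}^2)/d_i, a_{i+1} = floor((a_0 + m_{i+1})/d_{i+1}):
  m_1 = 1*34 - 0 = 34, d_1 = (1173 - 34^2)/1 = 17/1 = 17, a_1 = floor((34 + 34)/17) = 4.
  m_2 = 17*4 - 34 = 34, d_2 = (1173 - 34^2)/17 = 17/17 = 1, a_2 = floor((34 + 34)/1) = 68.
  m_3 = 1*68 - 34 = 34, d_3 = (1173 - 34^2)/1 = 17/1 = 17: (m_3, d_3) = (m_1, d_1) = (34, 17), so from here the quotients repeat a_1, a_2; the period length is 2.
Hence the expansion of sqrt(1173) is a_0 = 34 followed by the repeating block 4, 68 (period 2).

[34; (4, 68)]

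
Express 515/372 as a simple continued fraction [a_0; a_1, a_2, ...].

[1; 2, 1, 1, 1, 1, 28]

Run the Euclidean algorithm on 515 and 372; the successive quotients are the partial quotients a_0, a_1, ... (each step inverts the fractional part left over by the previous one):
  515 = 1*372 + 143, so a_0 = 1.
  372 = 2*143 + 86, so a_1 = 2.
  143 = 1*86 + 57, so a_2 = 1.
  86 = 1*57 + 29, so a_3 = 1.
  57 = 1*29 + 28, so a_4 = 1.
  29 = 1*28 + 1, so a_5 = 1.
  28 = 28*1 + 0, so a_6 = 28.
The remainder reaches 0 after 7 divisions, so the expansion has 7 partial quotients, read off in order.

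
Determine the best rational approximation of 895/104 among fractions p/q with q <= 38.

Expand x = 895/104 as a continued fraction with the Euclidean algorithm:
  895 = 8*104 + 63, so a_0 = 8.
  104 = 1*63 + 41, so a_1 = 1.
  63 = 1*41 + 22, so a_2 = 1.
  41 = 1*22 + 19, so a_3 = 1.
  22 = 1*19 + 3, so a_4 = 1.
  19 = 6*3 + 1, so a_5 = 6.
  3 = 3*1 + 0, so a_6 = 3.
so x = [8; 1, 1, 1, 1, 6, 3].
Convergents (p_i = a_i*p_{i-1} + p_{i-2}, q_i = a_i*q_{i-1} + q_{i-2} with p_{-2}=0, p_{-1}=1, q_{-2}=1, q_{-1}=0), until the denominator exceeds 38:
  i=0: a_0=8, p_0 = 8*1 + 0 = 8, q_0 = 8*0 + 1 = 1.
  i=1: a_1=1, p_1 = 1*8 + 1 = 9, q_1 = 1*1 + 0 = 1.
  i=2: a_2=1, p_2 = 1*9 + 8 = 17, q_2 = 1*1 + 1 = 2.
  i=3: a_3=1, p_3 = 1*17 + 9 = 26, q_3 = 1*2 + 1 = 3.
  i=4: a_4=1, p_4 = 1*26 + 17 = 43, q_4 = 1*3 + 2 = 5.
  i=5: a_5=6, p_5 = 6*43 + 26 = 284, q_5 = 6*5 + 3 = 33.
  i=6: a_6=3, p_6 = 3*284 + 43 = 895, q_6 = 3*33 + 5 = 104.
q_6 = 104 > 38, so the last convergent with denominator <= 38 is p_5/q_5 = 284/33.
The closest fraction with denominator <= 38 is either p_5/q_5 or the intermediate fraction (k*p_5 + p_4)/(k*q_5 + q_4) with the largest k >= 1 whose denominator stays <= 38; these approach x as k grows, and every other convergent or intermediate fraction in range is farther away.
Largest k: floor((38 - q_4)/q_5) = floor((38 - 5)/33) = 1.
That gives (1*284 + 43)/(1*33 + 5) = 327/38.
Compare the errors: |x - 284/33| = |895*33 - 284*104|/(104*33) = 1/3432, and |x - 327/38| = |895*38 - 327*104|/(104*38) = 2/3952.
Cross-multiplying, 1*3952 = 3952 < 6864 = 2*3432, so 1/3432 is smaller: the convergent 284/33 is closer to x than 327/38.

284/33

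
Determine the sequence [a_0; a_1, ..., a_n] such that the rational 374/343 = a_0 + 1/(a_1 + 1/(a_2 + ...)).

[1; 11, 15, 2]

Run the Euclidean algorithm on 374 and 343; the successive quotients are the partial quotients a_0, a_1, ... (each step inverts the fractional part left over by the previous one):
  374 = 1*343 + 31, so a_0 = 1.
  343 = 11*31 + 2, so a_1 = 11.
  31 = 15*2 + 1, so a_2 = 15.
  2 = 2*1 + 0, so a_3 = 2.
The remainder reaches 0 after 4 divisions, so the expansion has 4 partial quotients, read off in order.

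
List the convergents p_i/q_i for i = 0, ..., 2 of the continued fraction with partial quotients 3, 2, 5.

3/1, 7/2, 38/11

Using the convergent recurrence p_i = a_i*p_{i-1} + p_{i-2}, q_i = a_i*q_{i-1} + q_{i-2} with p_{-2}=0, p_{-1}=1, q_{-2}=1, q_{-1}=0:
  i=0: a_0=3, p_0 = 3*1 + 0 = 3, q_0 = 3*0 + 1 = 1.
  i=1: a_1=2, p_1 = 2*3 + 1 = 7, q_1 = 2*1 + 0 = 2.
  i=2: a_2=5, p_2 = 5*7 + 3 = 38, q_2 = 5*2 + 1 = 11.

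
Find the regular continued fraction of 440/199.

[2; 4, 1, 2, 1, 4, 2]

Run the Euclidean algorithm on 440 and 199; the successive quotients are the partial quotients a_0, a_1, ... (each step inverts the fractional part left over by the previous one):
  440 = 2*199 + 42, so a_0 = 2.
  199 = 4*42 + 31, so a_1 = 4.
  42 = 1*31 + 11, so a_2 = 1.
  31 = 2*11 + 9, so a_3 = 2.
  11 = 1*9 + 2, so a_4 = 1.
  9 = 4*2 + 1, so a_5 = 4.
  2 = 2*1 + 0, so a_6 = 2.
The remainder reaches 0 after 7 divisions, so the expansion has 7 partial quotients, read off in order.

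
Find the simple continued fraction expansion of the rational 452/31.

Run the Euclidean algorithm on 452 and 31; the successive quotients are the partial quotients a_0, a_1, ... (each step inverts the fractional part left over by the previous one):
  452 = 14*31 + 18, so a_0 = 14.
  31 = 1*18 + 13, so a_1 = 1.
  18 = 1*13 + 5, so a_2 = 1.
  13 = 2*5 + 3, so a_3 = 2.
  5 = 1*3 + 2, so a_4 = 1.
  3 = 1*2 + 1, so a_5 = 1.
  2 = 2*1 + 0, so a_6 = 2.
The remainder reaches 0 after 7 divisions, so the expansion has 7 partial quotients, read off in order.

[14; 1, 1, 2, 1, 1, 2]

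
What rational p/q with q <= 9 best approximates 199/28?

64/9

Expand x = 199/28 as a continued fraction with the Euclidean algorithm:
  199 = 7*28 + 3, so a_0 = 7.
  28 = 9*3 + 1, so a_1 = 9.
  3 = 3*1 + 0, so a_2 = 3.
so x = [7; 9, 3].
Convergents (p_i = a_i*p_{i-1} + p_{i-2}, q_i = a_i*q_{i-1} + q_{i-2} with p_{-2}=0, p_{-1}=1, q_{-2}=1, q_{-1}=0), until the denominator exceeds 9:
  i=0: a_0=7, p_0 = 7*1 + 0 = 7, q_0 = 7*0 + 1 = 1.
  i=1: a_1=9, p_1 = 9*7 + 1 = 64, q_1 = 9*1 + 0 = 9.
  i=2: a_2=3, p_2 = 3*64 + 7 = 199, q_2 = 3*9 + 1 = 28.
q_2 = 28 > 9, so the last convergent with denominator <= 9 is p_1/q_1 = 64/9.
The closest fraction with denominator <= 9 is either p_1/q_1 or the intermediate fraction (k*p_1 + p_0)/(k*q_1 + q_0) with the largest k >= 1 whose denominator stays <= 9; these approach x as k grows, and every other convergent or intermediate fraction in range is farther away.
Largest k: floor((9 - q_0)/q_1) = floor((9 - 1)/9) = 0.
Since k = 0, no intermediate fraction beyond p_1/q_1 has denominator <= 9, so the convergent 64/9 is the closest (its error is |199*9 - 64*28|/(28*9) = 1/252).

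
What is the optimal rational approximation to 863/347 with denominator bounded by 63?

97/39

Expand x = 863/347 as a continued fraction with the Euclidean algorithm:
  863 = 2*347 + 169, so a_0 = 2.
  347 = 2*169 + 9, so a_1 = 2.
  169 = 18*9 + 7, so a_2 = 18.
  9 = 1*7 + 2, so a_3 = 1.
  7 = 3*2 + 1, so a_4 = 3.
  2 = 2*1 + 0, so a_5 = 2.
so x = [2; 2, 18, 1, 3, 2].
Convergents (p_i = a_i*p_{i-1} + p_{i-2}, q_i = a_i*q_{i-1} + q_{i-2} with p_{-2}=0, p_{-1}=1, q_{-2}=1, q_{-1}=0), until the denominator exceeds 63:
  i=0: a_0=2, p_0 = 2*1 + 0 = 2, q_0 = 2*0 + 1 = 1.
  i=1: a_1=2, p_1 = 2*2 + 1 = 5, q_1 = 2*1 + 0 = 2.
  i=2: a_2=18, p_2 = 18*5 + 2 = 92, q_2 = 18*2 + 1 = 37.
  i=3: a_3=1, p_3 = 1*92 + 5 = 97, q_3 = 1*37 + 2 = 39.
  i=4: a_4=3, p_4 = 3*97 + 92 = 383, q_4 = 3*39 + 37 = 154.
q_4 = 154 > 63, so the last convergent with denominator <= 63 is p_3/q_3 = 97/39.
The closest fraction with denominator <= 63 is either p_3/q_3 or the intermediate fraction (k*p_3 + p_2)/(k*q_3 + q_2) with the largest k >= 1 whose denominator stays <= 63; these approach x as k grows, and every other convergent or intermediate fraction in range is farther away.
Largest k: floor((63 - q_2)/q_3) = floor((63 - 37)/39) = 0.
Since k = 0, no intermediate fraction beyond p_3/q_3 has denominator <= 63, so the convergent 97/39 is the closest (its error is |863*39 - 97*347|/(347*39) = 2/13533).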